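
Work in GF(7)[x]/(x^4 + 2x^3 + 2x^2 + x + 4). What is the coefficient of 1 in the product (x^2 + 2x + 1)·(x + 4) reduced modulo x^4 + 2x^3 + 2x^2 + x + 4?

4

Multiply in GF(7)[x]: (x^2 + 2x + 1)·(x + 4) = x^3 + 6x^2 + 2x + 4.
Reduced: x^3 + 6x^2 + 2x + 4.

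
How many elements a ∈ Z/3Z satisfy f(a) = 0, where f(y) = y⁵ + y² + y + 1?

1

Evaluate at each of the 3 elements of Z/3Z:
f(0) = 1; f(1) = 1; f(2) = 0 → root.
Roots: {2}.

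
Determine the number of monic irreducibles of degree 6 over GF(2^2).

670

Gauss's count: N_{4}(6) = (1/6) Σ_{d|6} μ(6/d)·4^d.
Divisors of 6: 1, 2, 3, 6; μ(6/d) for each: 1, -1, -1, 1.
Σ = 4^1 − 4^2 − 4^3 + 4^6 = 4020.
N = 4020/6 = 670.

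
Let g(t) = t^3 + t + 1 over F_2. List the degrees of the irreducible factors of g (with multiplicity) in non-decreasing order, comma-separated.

3

Roots in F_2: g(0) = 1; g(1) = 1.
Complete factorization: g(t) = (t^3 + t + 1).
Factor degrees with multiplicity: 3 = 3.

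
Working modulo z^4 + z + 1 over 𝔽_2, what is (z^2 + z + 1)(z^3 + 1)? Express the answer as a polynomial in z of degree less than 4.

Multiply in 𝔽_2[z]: (z^2 + z + 1)·(z^3 + 1) = z^5 + z^4 + z^3 + z^2 + z + 1.
Reduce using z^4 ≡ z + 1 (mod z^4 + z + 1).
Reduced: z^3 + z.

z^3 + z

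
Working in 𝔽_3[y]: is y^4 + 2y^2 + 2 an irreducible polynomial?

Yes

Write f(y) = y^4 + 2y^2 + 2.
Check for roots in 𝔽_3: f(0) = 2; f(1) = 2; f(2) = 2.
No roots, so no linear factors.
Monic irreducibles of degree 2 over GF(3): y^2 + 1, y^2 + y + 2, y^2 + 2y + 2.
None of them divide f (all give nonzero remainder).
No irreducible factor of degree ≤ 2 exists, so f is irreducible over GF(3).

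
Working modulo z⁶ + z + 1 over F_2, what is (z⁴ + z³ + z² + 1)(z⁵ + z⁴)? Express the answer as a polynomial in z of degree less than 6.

z^5 + z^3 + z + 1

Multiply in F_2[z]: (z⁴ + z³ + z² + 1)·(z⁵ + z⁴) = z⁹ + z⁶ + z⁵ + z⁴.
Reduce using z⁶ ≡ z + 1 (mod z⁶ + z + 1).
Reduced: z⁵ + z³ + z + 1.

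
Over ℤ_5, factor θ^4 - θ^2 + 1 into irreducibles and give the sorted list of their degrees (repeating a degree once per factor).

2, 2

Write g(θ) = θ^4 - θ^2 + 1.
Roots in ℤ_5: g(0) = 1; g(1) = 1; g(2) = 3; g(3) = 3; g(4) = 1.
Complete factorization: g(θ) = (θ^2 + 2θ - 1)·(θ^2 - 2θ - 1).
Factor degrees with multiplicity: 2 + 2 = 4.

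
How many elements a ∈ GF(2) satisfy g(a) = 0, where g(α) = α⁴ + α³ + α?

Evaluate at each of the 2 elements of GF(2):
g(0) = 0 → root; g(1) = 1.
Roots: {0}.

1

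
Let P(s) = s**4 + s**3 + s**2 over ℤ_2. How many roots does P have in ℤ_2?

Evaluate at each of the 2 elements of ℤ_2:
P(0) = 0 → root; P(1) = 1.
Roots: {0}.

1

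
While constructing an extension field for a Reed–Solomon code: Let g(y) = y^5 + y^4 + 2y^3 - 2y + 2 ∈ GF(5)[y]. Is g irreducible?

Yes

Check for roots in GF(5): g(0) = 2; g(1) = 4; g(2) = 2; g(3) = 4; g(4) = 2.
No roots, so no linear factors.
Degree-2 irreducible divisors: test the 10 monic irreducibles of degree 2 over GF(5).
None of them divide g (all give nonzero remainder).
No irreducible factor of degree ≤ 2 exists, so g is irreducible over GF(5).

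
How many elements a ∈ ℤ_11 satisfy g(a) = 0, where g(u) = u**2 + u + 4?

Evaluate at each of the 11 elements of ℤ_11:
g(0) = 4; g(1) = 6; g(2) = 10; g(3) = 5; g(4) = 2; g(5) = 1; g(6) = 2; g(7) = 5; g(8) = 10; g(9) = 6; g(10) = 4.
No element is a root.

0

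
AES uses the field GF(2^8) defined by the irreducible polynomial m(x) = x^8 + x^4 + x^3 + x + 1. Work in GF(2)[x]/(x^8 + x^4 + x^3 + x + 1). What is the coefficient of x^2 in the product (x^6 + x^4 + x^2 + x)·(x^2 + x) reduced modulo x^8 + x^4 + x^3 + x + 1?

Multiply in GF(2)[x]: (x^6 + x^4 + x^2 + x)·(x^2 + x) = x^8 + x^7 + x^6 + x^5 + x^4 + x^2.
Reduce using x^8 ≡ x^4 + x^3 + x + 1 (mod x^8 + x^4 + x^3 + x + 1).
Reduced: x^7 + x^6 + x^5 + x^3 + x^2 + x + 1.

1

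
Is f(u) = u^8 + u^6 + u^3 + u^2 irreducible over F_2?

No

Check for roots in F_2: f(0) = 0 → root; f(1) = 0 → root.
f(0) = 0, so (u) divides f(u); f is reducible.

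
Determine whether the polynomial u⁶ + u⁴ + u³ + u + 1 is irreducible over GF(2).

Yes

Write P(u) = u⁶ + u⁴ + u³ + u + 1.
Check for roots in GF(2): P(0) = 1; P(1) = 1.
No roots, so no linear factors.
Monic irreducibles of degree 2 over GF(2): u² + u + 1.
None of them divide P (all give nonzero remainder).
Monic irreducibles of degree 3 over GF(2): u³ + u + 1, u³ + u² + 1.
None of them divide P (all give nonzero remainder).
No irreducible factor of degree ≤ 3 exists, so P is irreducible over GF(2).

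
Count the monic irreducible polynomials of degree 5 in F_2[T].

6

By the necklace-counting formula, N_2(5) = (1/5) Σ_{d|5} μ(5/d)·2^d.
Divisors of 5: 1, 5; μ(5/d) for each: -1, 1.
Σ = − 2^1 + 2^5 = 30.
N = 30/5 = 6.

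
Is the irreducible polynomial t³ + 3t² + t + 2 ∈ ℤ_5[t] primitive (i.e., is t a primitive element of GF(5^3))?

Write f(t) = t³ + 3t² + t + 2.
|GF(5^3)^×| = 5^3 − 1 = 124. Prime factorization: 124 = 2^2·31.
f is primitive ⇔ t has order 124 in GF(5)[t]/(f), i.e. t^(124/q) ≠ 1 for each prime q | 124.
t^(62) mod f = 4.
t^(4) mod f = 3t² + t + 1.
None equal 1, so t has full order 124; f is primitive.

Yes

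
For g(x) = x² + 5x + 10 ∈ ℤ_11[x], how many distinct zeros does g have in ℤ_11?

0

Evaluate at each of the 11 elements of ℤ_11:
g(0) = 10; g(1) = 5; g(2) = 2; g(3) = 1; g(4) = 2; g(5) = 5; g(6) = 10; g(7) = 6; g(8) = 4; g(9) = 4; g(10) = 6.
No element is a root.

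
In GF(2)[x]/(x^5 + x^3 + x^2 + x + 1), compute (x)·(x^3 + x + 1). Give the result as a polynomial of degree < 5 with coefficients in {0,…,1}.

Multiply in GF(2)[x]: (x)·(x^3 + x + 1) = x^4 + x^2 + x.
Reduced: x^4 + x^2 + x.

x^4 + x^2 + x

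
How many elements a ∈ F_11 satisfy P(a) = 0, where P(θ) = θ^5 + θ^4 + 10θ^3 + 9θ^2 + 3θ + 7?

1

Evaluate at each of the 11 elements of F_11:
P(0) = 7; P(1) = 9; P(2) = 1; P(3) = 9; P(4) = 4; P(5) = 0 → root; P(6) = 9; P(7) = 7; P(8) = 10; P(9) = 7; P(10) = 3.
Roots: {5}.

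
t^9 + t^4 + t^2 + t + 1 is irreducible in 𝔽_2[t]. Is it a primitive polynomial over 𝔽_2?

Write f(t) = t^9 + t^4 + t^2 + t + 1.
|GF(2^9)^×| = 2^9 − 1 = 511. Prime factorization: 511 = 7·73.
f is primitive ⇔ t has order 511 in GF(2)[t]/(f), i.e. t^(511/q) ≠ 1 for each prime q | 511.
t^(73) mod f = 1
t^(7) mod f = t^7.
Since t^(73) = 1, the order of t divides 73 < 511; not primitive.

No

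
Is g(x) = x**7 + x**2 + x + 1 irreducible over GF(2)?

Check for roots in GF(2): g(0) = 1; g(1) = 0 → root.
g(1) = 0, so (x − 1) divides g(x); g is reducible.

No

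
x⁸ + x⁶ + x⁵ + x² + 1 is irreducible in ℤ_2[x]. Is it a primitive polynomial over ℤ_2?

Write f(x) = x⁸ + x⁶ + x⁵ + x² + 1.
|GF(2^8)^×| = 2^8 − 1 = 255. Prime factorization: 255 = 3·5·17.
f is primitive ⇔ x has order 255 in GF(2)[x]/(f), i.e. x^(255/q) ≠ 1 for each prime q | 255.
x^(85) mod f = x⁷ + x³ + 1.
x^(51) mod f = x⁶ + x⁵ + 1.
x^(15) mod f = x⁷ + x⁶ + x⁵ + x⁴ + x² + x + 1.
None equal 1, so x has full order 255; f is primitive.

Yes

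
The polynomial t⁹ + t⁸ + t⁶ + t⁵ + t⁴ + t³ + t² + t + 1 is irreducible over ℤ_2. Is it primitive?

Yes

Write f(t) = t⁹ + t⁸ + t⁶ + t⁵ + t⁴ + t³ + t² + t + 1.
|GF(2^9)^×| = 2^9 − 1 = 511. Prime factorization: 511 = 7·73.
f is primitive ⇔ t has order 511 in GF(2)[t]/(f), i.e. t^(511/q) ≠ 1 for each prime q | 511.
t^(73) mod f = t⁸ + t⁷ + t⁶ + t² + t + 1.
t^(7) mod f = t⁷.
None equal 1, so t has full order 511; f is primitive.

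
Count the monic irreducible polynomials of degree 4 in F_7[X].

588

x^(7^4) − x is the product of all monic irreducibles of degree dividing 4; Möbius inversion gives N = (1/4) Σ μ(4/d)·7^d.
Divisors of 4: 1, 2, 4; μ(4/d) for each: 0, -1, 1.
Σ = − 7^2 + 7^4 = 2352.
N = 2352/4 = 588.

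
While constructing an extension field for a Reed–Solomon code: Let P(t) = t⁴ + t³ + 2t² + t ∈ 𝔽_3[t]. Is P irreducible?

No

Check for roots in 𝔽_3: P(0) = 0 → root; P(1) = 2; P(2) = 1.
P(0) = 0, so (t) divides P(t); P is reducible.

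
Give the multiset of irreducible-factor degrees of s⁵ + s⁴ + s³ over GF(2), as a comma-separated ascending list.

Write g(s) = s⁵ + s⁴ + s³.
Roots in GF(2): g(0) = 0 → root; g(1) = 1.
Linear factors from roots: (s).
Complete factorization: g(s) = (s)^3·(s² + s + 1).
Factor degrees with multiplicity: 1 + 1 + 1 + 2 = 5.

1, 1, 1, 2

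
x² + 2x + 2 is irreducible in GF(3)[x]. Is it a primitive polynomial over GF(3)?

Yes

Write f(x) = x² + 2x + 2.
|GF(3^2)^×| = 3^2 − 1 = 8. Prime factorization: 8 = 2^3.
f is primitive ⇔ x has order 8 in GF(3)[x]/(f), i.e. x^(8/q) ≠ 1 for each prime q | 8.
x^(4) mod f = 2.
None equal 1, so x has full order 8; f is primitive.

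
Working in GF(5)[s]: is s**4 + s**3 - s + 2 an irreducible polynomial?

Yes

Write m(s) = s**4 + s**3 - s + 2.
Check for roots in GF(5): m(0) = 2; m(1) = 3; m(2) = 4; m(3) = 2; m(4) = 3.
No roots, so no linear factors.
Degree-2 irreducible divisors: test the 10 monic irreducibles of degree 2 over GF(5).
None of them divide m (all give nonzero remainder).
No irreducible factor of degree ≤ 2 exists, so m is irreducible over GF(5).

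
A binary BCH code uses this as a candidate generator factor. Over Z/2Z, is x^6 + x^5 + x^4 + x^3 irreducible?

No

Write g(x) = x^6 + x^5 + x^4 + x^3.
Check for roots in Z/2Z: g(0) = 0 → root; g(1) = 0 → root.
g(0) = 0, so (x) divides g(x); g is reducible.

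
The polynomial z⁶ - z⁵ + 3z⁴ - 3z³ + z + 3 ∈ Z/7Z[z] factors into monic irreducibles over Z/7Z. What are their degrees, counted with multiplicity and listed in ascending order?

Write f(z) = z⁶ - z⁵ + 3z⁴ - 3z³ + z + 3.
Complete factorization: f(z) = (z² + z - 3)·(z⁴ - 2z³ + z² - 3z - 1).
Factor degrees with multiplicity: 2 + 4 = 6.

2, 4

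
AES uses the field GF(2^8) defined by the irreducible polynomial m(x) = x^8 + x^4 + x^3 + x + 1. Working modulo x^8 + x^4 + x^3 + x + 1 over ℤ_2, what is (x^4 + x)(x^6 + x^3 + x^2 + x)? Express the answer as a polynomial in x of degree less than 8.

Multiply in ℤ_2[x]: (x^4 + x)·(x^6 + x^3 + x^2 + x) = x^10 + x^6 + x^5 + x^4 + x^3 + x^2.
Reduce using x^8 ≡ x^4 + x^3 + x + 1 (mod x^8 + x^4 + x^3 + x + 1).
Reduced: x^4.

x^4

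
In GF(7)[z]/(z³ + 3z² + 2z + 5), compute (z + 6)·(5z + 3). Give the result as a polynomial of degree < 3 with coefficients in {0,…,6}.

5z^2 + 5z + 4

Multiply in GF(7)[z]: (z + 6)·(5z + 3) = 5z² + 5z + 4.
Reduced: 5z² + 5z + 4.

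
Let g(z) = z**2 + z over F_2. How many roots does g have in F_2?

Evaluate at each of the 2 elements of F_2:
g(0) = 0 → root; g(1) = 0 → root.
Roots: {0, 1}.

2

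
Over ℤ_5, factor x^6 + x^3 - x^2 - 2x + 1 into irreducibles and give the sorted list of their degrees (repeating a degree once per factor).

Write g(x) = x^6 + x^3 - x^2 - 2x + 1.
Roots in ℤ_5: g(0) = 1; g(1) = 0 → root; g(2) = 0 → root; g(3) = 2; g(4) = 2.
Linear factors from roots: (x - 1), (x - 2).
Complete factorization: g(x) = (x - 2)·(x - 1)^2·(x^3 - x^2 + x + 2).
Factor degrees with multiplicity: 1 + 1 + 1 + 3 = 6.

1, 1, 1, 3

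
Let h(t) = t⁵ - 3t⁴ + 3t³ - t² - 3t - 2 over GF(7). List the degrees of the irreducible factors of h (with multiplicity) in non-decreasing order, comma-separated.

1, 4

Linear factors from roots: (t + 1).
Complete factorization: h(t) = (t + 1)·(t⁴ + 3t³ - t - 2).
Factor degrees with multiplicity: 1 + 4 = 5.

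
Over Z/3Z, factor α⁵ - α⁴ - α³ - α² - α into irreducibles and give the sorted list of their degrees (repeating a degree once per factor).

Write f(α) = α⁵ - α⁴ - α³ - α² - α.
Roots in Z/3Z: f(0) = 0 → root; f(1) = 0 → root; f(2) = 2.
Linear factors from roots: (α), (α - 1).
Complete factorization: f(α) = (α)·(α - 1)·(α³ - α + 1).
Factor degrees with multiplicity: 1 + 1 + 3 = 5.

1, 1, 3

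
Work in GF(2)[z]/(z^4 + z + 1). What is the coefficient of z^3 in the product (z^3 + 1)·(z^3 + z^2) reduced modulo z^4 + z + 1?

0

Multiply in GF(2)[z]: (z^3 + 1)·(z^3 + z^2) = z^6 + z^5 + z^3 + z^2.
Reduce using z^4 ≡ z + 1 (mod z^4 + z + 1).
Reduced: z^2 + z.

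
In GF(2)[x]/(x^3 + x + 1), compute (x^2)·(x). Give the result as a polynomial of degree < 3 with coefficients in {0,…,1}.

Multiply in GF(2)[x]: (x^2)·(x) = x^3.
Reduce using x^3 ≡ x + 1 (mod x^3 + x + 1).
Reduced: x + 1.

x + 1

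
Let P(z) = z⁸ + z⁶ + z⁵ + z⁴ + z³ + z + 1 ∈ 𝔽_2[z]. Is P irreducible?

Yes

Check for roots in 𝔽_2: P(0) = 1; P(1) = 1.
No roots, so no linear factors.
Monic irreducibles of degree 2 over GF(2): z² + z + 1.
None of them divide P (all give nonzero remainder).
Monic irreducibles of degree 3 over GF(2): z³ + z + 1, z³ + z² + 1.
None of them divide P (all give nonzero remainder).
Monic irreducibles of degree 4 over GF(2): z⁴ + z + 1, z⁴ + z³ + 1, z⁴ + z³ + z² + z + 1.
None of them divide P (all give nonzero remainder).
No irreducible factor of degree ≤ 4 exists, so P is irreducible over GF(2).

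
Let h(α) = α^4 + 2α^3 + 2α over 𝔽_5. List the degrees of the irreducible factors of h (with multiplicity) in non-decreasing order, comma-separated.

1, 1, 2

Roots in 𝔽_5: h(0) = 0 → root; h(1) = 0 → root; h(2) = 1; h(3) = 1; h(4) = 2.
Linear factors from roots: (α), (α + 4).
Complete factorization: h(α) = (α)·(α + 4)·(α^2 + 3α + 3).
Factor degrees with multiplicity: 1 + 1 + 2 = 4.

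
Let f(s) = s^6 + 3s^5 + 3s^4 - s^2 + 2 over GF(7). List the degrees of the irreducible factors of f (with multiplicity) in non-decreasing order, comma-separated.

1, 1, 4

Linear factors from roots: (s - 3), (s + 2).
Complete factorization: f(s) = (s + 2)·(s - 3)·(s^4 - 3s^3 - s^2 + 2s + 2).
Factor degrees with multiplicity: 1 + 1 + 4 = 6.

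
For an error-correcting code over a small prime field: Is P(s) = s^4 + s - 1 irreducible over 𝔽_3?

Yes

Check for roots in 𝔽_3: P(0) = 2; P(1) = 1; P(2) = 2.
No roots, so no linear factors.
Monic irreducibles of degree 2 over GF(3): s^2 + 1, s^2 + s - 1, s^2 - s - 1.
None of them divide P (all give nonzero remainder).
No irreducible factor of degree ≤ 2 exists, so P is irreducible over GF(3).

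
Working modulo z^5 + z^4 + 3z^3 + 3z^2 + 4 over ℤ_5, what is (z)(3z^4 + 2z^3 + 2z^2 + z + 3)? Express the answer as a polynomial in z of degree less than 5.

4z^4 + 3z^3 + 2z^2 + 3z + 3

Multiply in ℤ_5[z]: (z)·(3z^4 + 2z^3 + 2z^2 + z + 3) = 3z^5 + 2z^4 + 2z^3 + z^2 + 3z.
Reduce using z^5 ≡ 4z^4 + 2z^3 + 2z^2 + 1 (mod z^5 + z^4 + 3z^3 + 3z^2 + 4).
Reduced: 4z^4 + 3z^3 + 2z^2 + 3z + 3.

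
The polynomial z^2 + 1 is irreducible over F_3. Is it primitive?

Write f(z) = z^2 + 1.
|GF(3^2)^×| = 3^2 − 1 = 8. Prime factorization: 8 = 2^3.
f is primitive ⇔ z has order 8 in GF(3)[z]/(f), i.e. z^(8/q) ≠ 1 for each prime q | 8.
z^(4) mod f = 1
Since z^(4) = 1, the order of z divides 4 < 8; not primitive.

No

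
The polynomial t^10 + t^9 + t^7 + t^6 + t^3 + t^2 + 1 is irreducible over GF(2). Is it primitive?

Write f(t) = t^10 + t^9 + t^7 + t^6 + t^3 + t^2 + 1.
|GF(2^10)^×| = 2^10 − 1 = 1023. Prime factorization: 1023 = 3·11·31.
f is primitive ⇔ t has order 1023 in GF(2)[t]/(f), i.e. t^(1023/q) ≠ 1 for each prime q | 1023.
t^(341) mod f = 1
t^(93) mod f = t^8 + t^7 + t^6 + t^5 + t^4 + t^2 + t + 1.
t^(33) mod f = t^9 + t^5 + t^3 + t + 1.
Since t^(341) = 1, the order of t divides 341 < 1023; not primitive.

No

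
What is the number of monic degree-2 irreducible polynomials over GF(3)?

3

Gauss's count: N_{3}(2) = (1/2) Σ_{d|2} μ(2/d)·3^d.
Divisors of 2: 1, 2; μ(2/d) for each: -1, 1.
Σ = − 3^1 + 3^2 = 6.
N = 6/2 = 3.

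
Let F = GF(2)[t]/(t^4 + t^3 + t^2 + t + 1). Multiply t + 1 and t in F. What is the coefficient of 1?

Multiply in GF(2)[t]: (t + 1)·(t) = t^2 + t.
Reduced: t^2 + t.

0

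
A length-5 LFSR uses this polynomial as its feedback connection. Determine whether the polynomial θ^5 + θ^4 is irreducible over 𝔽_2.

No

Write m(θ) = θ^5 + θ^4.
Check for roots in 𝔽_2: m(0) = 0 → root; m(1) = 0 → root.
m(0) = 0, so (θ) divides m(θ); m is reducible.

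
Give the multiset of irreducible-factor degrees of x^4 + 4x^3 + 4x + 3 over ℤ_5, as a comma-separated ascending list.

Write g(x) = x^4 + 4x^3 + 4x + 3.
Roots in ℤ_5: g(0) = 3; g(1) = 2; g(2) = 4; g(3) = 4; g(4) = 1.
Complete factorization: g(x) = (x^4 + 4x^3 + 4x + 3).
Factor degrees with multiplicity: 4 = 4.

4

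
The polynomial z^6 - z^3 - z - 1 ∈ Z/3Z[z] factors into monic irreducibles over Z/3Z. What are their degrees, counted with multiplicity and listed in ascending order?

6

Write g(z) = z^6 - z^3 - z - 1.
Roots in Z/3Z: g(0) = 2; g(1) = 1; g(2) = 2.
Complete factorization: g(z) = (z^6 - z^3 - z - 1).
Factor degrees with multiplicity: 6 = 6.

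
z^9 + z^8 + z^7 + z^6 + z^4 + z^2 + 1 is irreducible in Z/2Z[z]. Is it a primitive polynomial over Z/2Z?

Yes

Write f(z) = z^9 + z^8 + z^7 + z^6 + z^4 + z^2 + 1.
|GF(2^9)^×| = 2^9 − 1 = 511. Prime factorization: 511 = 7·73.
f is primitive ⇔ z has order 511 in GF(2)[z]/(f), i.e. z^(511/q) ≠ 1 for each prime q | 511.
z^(73) mod f = z^7 + z^6 + z^5 + z^3 + z^2 + z.
z^(7) mod f = z^7.
None equal 1, so z has full order 511; f is primitive.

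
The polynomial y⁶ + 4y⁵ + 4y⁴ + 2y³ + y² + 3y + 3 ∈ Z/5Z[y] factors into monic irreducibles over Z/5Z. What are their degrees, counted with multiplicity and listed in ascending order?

1, 1, 1, 1, 2

Write f(y) = y⁶ + 4y⁵ + 4y⁴ + 2y³ + y² + 3y + 3.
Roots in Z/5Z: f(0) = 3; f(1) = 3; f(2) = 0 → root; f(3) = 0 → root; f(4) = 0 → root.
Linear factors from roots: (y + 3), (y + 2), (y + 1).
Complete factorization: f(y) = (y + 2)·(y + 3)·(y + 1)^2·(y² + 2y + 3).
Factor degrees with multiplicity: 1 + 1 + 1 + 1 + 2 = 6.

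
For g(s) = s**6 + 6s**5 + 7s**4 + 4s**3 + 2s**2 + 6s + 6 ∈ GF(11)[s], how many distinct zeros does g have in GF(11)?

4

Evaluate at each of the 11 elements of GF(11):
g(0) = 6; g(1) = 10; g(2) = 8; g(3) = 0 → root; g(4) = 8; g(5) = 0 → root; g(6) = 6; g(7) = 8; g(8) = 0 → root; g(9) = 9; g(10) = 0 → root.
Roots: {3, 5, 8, 10}.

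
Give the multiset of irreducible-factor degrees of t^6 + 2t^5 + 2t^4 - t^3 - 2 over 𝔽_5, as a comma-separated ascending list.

Write h(t) = t^6 + 2t^5 + 2t^4 - t^3 - 2.
Roots in 𝔽_5: h(0) = 3; h(1) = 2; h(2) = 0 → root; h(3) = 3; h(4) = 0 → root.
Linear factors from roots: (t - 2), (t + 1).
Complete factorization: h(t) = (t + 1)·(t - 2)·(t^2 + t + 2)·(t^2 + 2t - 2).
Factor degrees with multiplicity: 1 + 1 + 2 + 2 = 6.

1, 1, 2, 2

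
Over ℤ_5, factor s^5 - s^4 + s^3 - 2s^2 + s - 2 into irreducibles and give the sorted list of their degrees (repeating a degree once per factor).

Write f(s) = s^5 - s^4 + s^3 - 2s^2 + s - 2.
Roots in ℤ_5: f(0) = 3; f(1) = 3; f(2) = 1; f(3) = 2; f(4) = 2.
Complete factorization: f(s) = (s^5 - s^4 + s^3 - 2s^2 + s - 2).
Factor degrees with multiplicity: 5 = 5.

5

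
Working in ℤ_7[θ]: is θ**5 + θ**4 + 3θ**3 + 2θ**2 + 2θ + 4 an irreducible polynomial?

Yes

Write P(θ) = θ**5 + θ**4 + 3θ**3 + 2θ**2 + 2θ + 4.
Check for roots in ℤ_7: P(0) = 4; P(1) = 6; P(2) = 4; P(3) = 6; P(4) = 4; P(5) = 3; P(6) = 1.
No roots, so no linear factors.
Degree-2 irreducible divisors: test the 21 monic irreducibles of degree 2 over GF(7).
None of them divide P (all give nonzero remainder).
No irreducible factor of degree ≤ 2 exists, so P is irreducible over GF(7).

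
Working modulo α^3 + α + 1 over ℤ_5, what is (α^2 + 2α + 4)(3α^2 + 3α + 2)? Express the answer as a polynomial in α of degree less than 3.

2α^2 + 4α + 4

Multiply in ℤ_5[α]: (α^2 + 2α + 4)·(3α^2 + 3α + 2) = 3α^4 + 4α^3 + α + 3.
Reduce using α^3 ≡ 4α + 4 (mod α^3 + α + 1).
Reduced: 2α^2 + 4α + 4.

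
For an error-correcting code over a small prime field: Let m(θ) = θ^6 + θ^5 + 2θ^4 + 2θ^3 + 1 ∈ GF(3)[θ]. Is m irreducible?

Check for roots in GF(3): m(0) = 1; m(1) = 1; m(2) = 1.
No roots, so no linear factors.
Monic irreducibles of degree 2 over GF(3): θ^2 + 1, θ^2 + θ + 2, θ^2 + 2θ + 2.
None of them divide m (all give nonzero remainder).
Degree-3 irreducible divisors: test the 8 monic irreducibles of degree 3 over GF(3).
None of them divide m (all give nonzero remainder).
No irreducible factor of degree ≤ 3 exists, so m is irreducible over GF(3).

Yes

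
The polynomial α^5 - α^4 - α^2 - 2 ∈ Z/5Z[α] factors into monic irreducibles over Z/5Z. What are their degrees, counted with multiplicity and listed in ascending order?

1, 1, 3

Write f(α) = α^5 - α^4 - α^2 - 2.
Roots in Z/5Z: f(0) = 3; f(1) = 2; f(2) = 0 → root; f(3) = 1; f(4) = 0 → root.
Linear factors from roots: (α - 2), (α + 1).
Complete factorization: f(α) = (α + 1)·(α - 2)·(α^3 + 2α + 1).
Factor degrees with multiplicity: 1 + 1 + 3 = 5.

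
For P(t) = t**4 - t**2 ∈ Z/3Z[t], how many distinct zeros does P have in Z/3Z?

Evaluate at each of the 3 elements of Z/3Z:
P(0) = 0 → root; P(1) = 0 → root; P(2) = 0 → root.
Roots: {0, 1, 2}.

3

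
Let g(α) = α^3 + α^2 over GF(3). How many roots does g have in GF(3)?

Evaluate at each of the 3 elements of GF(3):
g(0) = 0 → root; g(1) = 2; g(2) = 0 → root.
Roots: {0, 2}.

2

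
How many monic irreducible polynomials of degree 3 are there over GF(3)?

8

Gauss's count: N_{3}(3) = (1/3) Σ_{d|3} μ(3/d)·3^d.
Divisors of 3: 1, 3; μ(3/d) for each: -1, 1.
Σ = − 3^1 + 3^3 = 24.
N = 24/3 = 8.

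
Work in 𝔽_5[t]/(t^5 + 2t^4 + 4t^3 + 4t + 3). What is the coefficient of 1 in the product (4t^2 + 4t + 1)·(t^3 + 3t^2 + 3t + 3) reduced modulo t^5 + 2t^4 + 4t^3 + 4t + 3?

1

Multiply in 𝔽_5[t]: (4t^2 + 4t + 1)·(t^3 + 3t^2 + 3t + 3) = 4t^5 + t^4 + 2t^2 + 3.
Reduce using t^5 ≡ 3t^4 + t^3 + t + 2 (mod t^5 + 2t^4 + 4t^3 + 4t + 3).
Reduced: 3t^4 + 4t^3 + 2t^2 + 4t + 1.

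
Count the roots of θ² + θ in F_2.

Write g(θ) = θ² + θ.
Evaluate at each of the 2 elements of F_2:
g(0) = 0 → root; g(1) = 0 → root.
Roots: {0, 1}.

2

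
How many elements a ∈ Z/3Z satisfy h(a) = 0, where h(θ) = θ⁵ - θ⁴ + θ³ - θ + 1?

0

Evaluate at each of the 3 elements of Z/3Z:
h(0) = 1; h(1) = 1; h(2) = 2.
No element is a root.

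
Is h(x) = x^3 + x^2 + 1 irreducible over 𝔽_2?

Yes

Check for roots in 𝔽_2: h(0) = 1; h(1) = 1.
No roots. A degree-3 polynomial over a field with no linear factor is irreducible.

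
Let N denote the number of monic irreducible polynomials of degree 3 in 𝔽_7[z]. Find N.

112

Gauss's count: N_{7}(3) = (1/3) Σ_{d|3} μ(3/d)·7^d.
Divisors of 3: 1, 3; μ(3/d) for each: -1, 1.
Σ = − 7^1 + 7^3 = 336.
N = 336/3 = 112.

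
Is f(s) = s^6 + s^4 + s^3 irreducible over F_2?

No

Check for roots in F_2: f(0) = 0 → root; f(1) = 1.
f(0) = 0, so (s) divides f(s); f is reducible.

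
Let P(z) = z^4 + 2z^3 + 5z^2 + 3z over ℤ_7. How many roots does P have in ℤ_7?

4

Evaluate at each of the 7 elements of ℤ_7:
P(0) = 0 → root; P(1) = 4; P(2) = 2; P(3) = 0 → root; P(4) = 0 → root; P(5) = 0 → root; P(6) = 1.
Roots: {0, 3, 4, 5}.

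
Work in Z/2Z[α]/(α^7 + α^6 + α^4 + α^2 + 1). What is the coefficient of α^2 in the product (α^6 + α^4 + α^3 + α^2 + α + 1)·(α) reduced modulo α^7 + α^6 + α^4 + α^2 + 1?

0

Multiply in Z/2Z[α]: (α^6 + α^4 + α^3 + α^2 + α + 1)·(α) = α^7 + α^5 + α^4 + α^3 + α^2 + α.
Reduce using α^7 ≡ α^6 + α^4 + α^2 + 1 (mod α^7 + α^6 + α^4 + α^2 + 1).
Reduced: α^6 + α^5 + α^3 + α + 1.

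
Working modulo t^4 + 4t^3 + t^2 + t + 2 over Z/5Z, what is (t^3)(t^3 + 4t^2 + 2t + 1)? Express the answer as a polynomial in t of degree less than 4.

t^3 + 2t^2 + 4t + 3

Multiply in Z/5Z[t]: (t^3)·(t^3 + 4t^2 + 2t + 1) = t^6 + 4t^5 + 2t^4 + t^3.
Reduce using t^4 ≡ t^3 + 4t^2 + 4t + 3 (mod t^4 + 4t^3 + t^2 + t + 2).
Reduced: t^3 + 2t^2 + 4t + 3.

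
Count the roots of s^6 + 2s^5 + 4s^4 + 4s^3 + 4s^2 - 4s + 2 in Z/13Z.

3

Write g(s) = s^6 + 2s^5 + 4s^4 + 4s^3 + 4s^2 - 4s + 2.
Evaluate at each of the 13 elements of Z/13Z:
g(0) = 2; g(1) = 0 → root; g(2) = 0 → root; g(3) = 9; g(4) = 12; g(5) = 10; g(6) = 11; g(7) = 0 → root; g(8) = 5; g(9) = 12; g(10) = 2; g(11) = 6; g(12) = 9.
Roots: {1, 2, 7}.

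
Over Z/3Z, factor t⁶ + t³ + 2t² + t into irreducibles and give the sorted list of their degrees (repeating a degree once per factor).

Write h(t) = t⁶ + t³ + 2t² + t.
Roots in Z/3Z: h(0) = 0 → root; h(1) = 2; h(2) = 1.
Linear factors from roots: (t).
Complete factorization: h(t) = (t)·(t² + 1)·(t³ + 2t + 1).
Factor degrees with multiplicity: 1 + 2 + 3 = 6.

1, 2, 3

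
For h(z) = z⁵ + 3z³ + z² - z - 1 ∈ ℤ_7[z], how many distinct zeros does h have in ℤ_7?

1

Evaluate at each of the 7 elements of ℤ_7:
h(0) = 6; h(1) = 3; h(2) = 1; h(3) = 0 → root; h(4) = 2; h(5) = 5; h(6) = 4.
Roots: {3}.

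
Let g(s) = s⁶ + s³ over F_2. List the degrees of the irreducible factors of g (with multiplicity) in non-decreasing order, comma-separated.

1, 1, 1, 1, 2

Roots in F_2: g(0) = 0 → root; g(1) = 0 → root.
Linear factors from roots: (s), (s + 1).
Complete factorization: g(s) = (s + 1)·(s)^3·(s² + s + 1).
Factor degrees with multiplicity: 1 + 1 + 1 + 1 + 2 = 6.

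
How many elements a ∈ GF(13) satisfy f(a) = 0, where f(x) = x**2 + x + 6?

2

Evaluate at each of the 13 elements of GF(13):
f(0) = 6; f(1) = 8; f(2) = 12; f(3) = 5; f(4) = 0 → root; f(5) = 10; f(6) = 9; f(7) = 10; f(8) = 0 → root; f(9) = 5; f(10) = 12; f(11) = 8; f(12) = 6.
Roots: {4, 8}.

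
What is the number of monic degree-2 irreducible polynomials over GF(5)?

10

The number of monic irreducibles of degree 2 over GF(5) is (1/2)·Σ_{d∣2} μ(2/d) 5^d.
Divisors of 2: 1, 2; μ(2/d) for each: -1, 1.
Σ = − 5^1 + 5^2 = 20.
N = 20/2 = 10.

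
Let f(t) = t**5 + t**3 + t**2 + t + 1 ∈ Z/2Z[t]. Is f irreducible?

Yes

Check for roots in Z/2Z: f(0) = 1; f(1) = 1.
No roots, so no linear factors.
Monic irreducibles of degree 2 over GF(2): t**2 + t + 1.
None of them divide f (all give nonzero remainder).
No irreducible factor of degree ≤ 2 exists, so f is irreducible over GF(2).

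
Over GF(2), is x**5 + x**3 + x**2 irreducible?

No

Write g(x) = x**5 + x**3 + x**2.
Check for roots in GF(2): g(0) = 0 → root; g(1) = 1.
g(0) = 0, so (x) divides g(x); g is reducible.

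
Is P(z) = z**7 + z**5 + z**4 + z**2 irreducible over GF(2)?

Check for roots in GF(2): P(0) = 0 → root; P(1) = 0 → root.
P(0) = 0, so (z) divides P(z); P is reducible.

No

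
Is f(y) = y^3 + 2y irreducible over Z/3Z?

Check for roots in Z/3Z: f(0) = 0 → root; f(1) = 0 → root; f(2) = 0 → root.
f(0) = 0, so (y) divides f(y); f is reducible.

No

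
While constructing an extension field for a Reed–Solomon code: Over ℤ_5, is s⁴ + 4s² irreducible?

Write m(s) = s⁴ + 4s².
Check for roots in ℤ_5: m(0) = 0 → root; m(1) = 0 → root; m(2) = 2; m(3) = 2; m(4) = 0 → root.
m(0) = 0, so (s) divides m(s); m is reducible.

No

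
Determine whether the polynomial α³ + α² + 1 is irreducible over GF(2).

Yes

Write P(α) = α³ + α² + 1.
Check for roots in GF(2): P(0) = 1; P(1) = 1.
No roots. A degree-3 polynomial over a field with no linear factor is irreducible.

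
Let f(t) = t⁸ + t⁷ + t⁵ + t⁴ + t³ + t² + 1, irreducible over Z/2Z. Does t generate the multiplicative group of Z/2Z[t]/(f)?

No

|GF(2^8)^×| = 2^8 − 1 = 255. Prime factorization: 255 = 3·5·17.
f is primitive ⇔ t has order 255 in GF(2)[t]/(f), i.e. t^(255/q) ≠ 1 for each prime q | 255.
t^(85) mod f = 1
t^(51) mod f = t⁷ + t⁶ + t² + 1.
t^(15) mod f = t⁷ + t⁴ + t².
Since t^(85) = 1, the order of t divides 85 < 255; not primitive.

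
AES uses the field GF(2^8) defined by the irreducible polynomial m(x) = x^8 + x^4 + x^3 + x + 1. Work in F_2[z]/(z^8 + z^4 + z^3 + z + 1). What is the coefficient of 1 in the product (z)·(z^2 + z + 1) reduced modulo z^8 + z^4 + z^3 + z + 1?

0

Multiply in F_2[z]: (z)·(z^2 + z + 1) = z^3 + z^2 + z.
Reduced: z^3 + z^2 + z.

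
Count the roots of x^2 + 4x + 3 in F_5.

Write h(x) = x^2 + 4x + 3.
Evaluate at each of the 5 elements of F_5:
h(0) = 3; h(1) = 3; h(2) = 0 → root; h(3) = 4; h(4) = 0 → root.
Roots: {2, 4}.

2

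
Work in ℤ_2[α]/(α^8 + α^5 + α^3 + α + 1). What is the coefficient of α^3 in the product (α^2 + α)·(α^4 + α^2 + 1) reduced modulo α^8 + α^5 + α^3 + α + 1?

1

Multiply in ℤ_2[α]: (α^2 + α)·(α^4 + α^2 + 1) = α^6 + α^5 + α^4 + α^3 + α^2 + α.
Reduced: α^6 + α^5 + α^4 + α^3 + α^2 + α.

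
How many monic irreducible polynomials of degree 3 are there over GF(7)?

The number of monic irreducibles of degree 3 over GF(7) is (1/3)·Σ_{d∣3} μ(3/d) 7^d.
Divisors of 3: 1, 3; μ(3/d) for each: -1, 1.
Σ = − 7^1 + 7^3 = 336.
N = 336/3 = 112.

112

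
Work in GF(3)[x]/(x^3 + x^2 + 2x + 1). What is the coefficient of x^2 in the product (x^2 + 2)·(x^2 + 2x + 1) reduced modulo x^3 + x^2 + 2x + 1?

0

Multiply in GF(3)[x]: (x^2 + 2)·(x^2 + 2x + 1) = x^4 + 2x^3 + x + 2.
Reduce using x^3 ≡ 2x^2 + x + 2 (mod x^3 + x^2 + 2x + 1).
Reduced: x + 1.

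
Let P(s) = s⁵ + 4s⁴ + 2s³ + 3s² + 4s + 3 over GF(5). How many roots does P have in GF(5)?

1

Evaluate at each of the 5 elements of GF(5):
P(0) = 3; P(1) = 2; P(2) = 0 → root; P(3) = 3; P(4) = 3.
Roots: {2}.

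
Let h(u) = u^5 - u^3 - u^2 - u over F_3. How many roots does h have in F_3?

2

Evaluate at each of the 3 elements of F_3:
h(0) = 0 → root; h(1) = 1; h(2) = 0 → root.
Roots: {0, 2}.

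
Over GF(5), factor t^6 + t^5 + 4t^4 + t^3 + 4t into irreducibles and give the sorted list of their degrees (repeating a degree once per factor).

1, 1, 2, 2

Write f(t) = t^6 + t^5 + 4t^4 + t^3 + 4t.
Roots in GF(5): f(0) = 0 → root; f(1) = 1; f(2) = 1; f(3) = 0 → root; f(4) = 4.
Linear factors from roots: (t), (t + 2).
Complete factorization: f(t) = (t)·(t + 2)·(t^2 + 2t + 3)·(t^2 + 2t + 4).
Factor degrees with multiplicity: 1 + 1 + 2 + 2 = 6.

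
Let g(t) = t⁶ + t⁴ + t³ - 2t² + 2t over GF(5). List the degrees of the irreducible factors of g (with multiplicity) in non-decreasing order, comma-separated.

1, 1, 2, 2

Roots in GF(5): g(0) = 0 → root; g(1) = 3; g(2) = 4; g(3) = 0 → root; g(4) = 2.
Linear factors from roots: (t), (t + 2).
Complete factorization: g(t) = (t)·(t + 2)·(t² + 2)·(t² - 2t - 2).
Factor degrees with multiplicity: 1 + 1 + 2 + 2 = 6.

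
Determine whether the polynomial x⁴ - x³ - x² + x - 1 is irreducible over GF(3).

Write h(x) = x⁴ - x³ - x² + x - 1.
Check for roots in GF(3): h(0) = 2; h(1) = 2; h(2) = 2.
No roots, so no linear factors.
Monic irreducibles of degree 2 over GF(3): x² + 1, x² + x - 1, x² - x - 1.
None of them divide h (all give nonzero remainder).
No irreducible factor of degree ≤ 2 exists, so h is irreducible over GF(3).

Yes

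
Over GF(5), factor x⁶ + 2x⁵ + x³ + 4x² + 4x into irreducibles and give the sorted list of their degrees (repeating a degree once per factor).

1, 1, 1, 3

Write h(x) = x⁶ + 2x⁵ + x³ + 4x² + 4x.
Roots in GF(5): h(0) = 0 → root; h(1) = 2; h(2) = 0 → root; h(3) = 0 → root; h(4) = 3.
Linear factors from roots: (x), (x + 3), (x + 2).
Complete factorization: h(x) = (x)·(x + 2)·(x + 3)·(x³ + 2x² + 4x + 4).
Factor degrees with multiplicity: 1 + 1 + 1 + 3 = 6.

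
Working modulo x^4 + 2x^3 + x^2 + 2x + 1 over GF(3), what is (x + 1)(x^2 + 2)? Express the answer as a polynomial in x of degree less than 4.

Multiply in GF(3)[x]: (x + 1)·(x^2 + 2) = x^3 + x^2 + 2x + 2.
Reduced: x^3 + x^2 + 2x + 2.

x^3 + x^2 + 2x + 2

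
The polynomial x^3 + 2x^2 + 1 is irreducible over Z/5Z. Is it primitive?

No

Write f(x) = x^3 + 2x^2 + 1.
|GF(5^3)^×| = 5^3 − 1 = 124. Prime factorization: 124 = 2^2·31.
f is primitive ⇔ x has order 124 in GF(5)[x]/(f), i.e. x^(124/q) ≠ 1 for each prime q | 124.
x^(62) mod f = 1
x^(4) mod f = 4x^2 + 4x + 2.
Since x^(62) = 1, the order of x divides 62 < 124; not primitive.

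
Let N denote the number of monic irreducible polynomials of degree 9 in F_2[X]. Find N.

56

Gauss's count: N_{2}(9) = (1/9) Σ_{d|9} μ(9/d)·2^d.
Divisors of 9: 1, 3, 9; μ(9/d) for each: 0, -1, 1.
Σ = − 2^3 + 2^9 = 504.
N = 504/9 = 56.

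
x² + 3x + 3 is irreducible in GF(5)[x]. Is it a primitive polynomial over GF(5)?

Write f(x) = x² + 3x + 3.
|GF(5^2)^×| = 5^2 − 1 = 24. Prime factorization: 24 = 2^3·3.
f is primitive ⇔ x has order 24 in GF(5)[x]/(f), i.e. x^(24/q) ≠ 1 for each prime q | 24.
x^(12) mod f = 4.
x^(8) mod f = x + 1.
None equal 1, so x has full order 24; f is primitive.

Yes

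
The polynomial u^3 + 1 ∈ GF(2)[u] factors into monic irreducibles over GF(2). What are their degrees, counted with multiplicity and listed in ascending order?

1, 2

Write h(u) = u^3 + 1.
Roots in GF(2): h(0) = 1; h(1) = 0 → root.
Linear factors from roots: (u + 1).
Complete factorization: h(u) = (u + 1)·(u^2 + u + 1).
Factor degrees with multiplicity: 1 + 2 = 3.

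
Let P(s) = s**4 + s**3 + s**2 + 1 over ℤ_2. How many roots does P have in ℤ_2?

1

Evaluate at each of the 2 elements of ℤ_2:
P(0) = 1; P(1) = 0 → root.
Roots: {1}.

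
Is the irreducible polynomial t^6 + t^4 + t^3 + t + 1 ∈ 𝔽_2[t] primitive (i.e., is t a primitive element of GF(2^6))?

Write f(t) = t^6 + t^4 + t^3 + t + 1.
|GF(2^6)^×| = 2^6 − 1 = 63. Prime factorization: 63 = 3^2·7.
f is primitive ⇔ t has order 63 in GF(2)[t]/(f), i.e. t^(63/q) ≠ 1 for each prime q | 63.
t^(21) mod f = t^3 + t^2 + t.
t^(9) mod f = t^5 + t^4 + t^2 + 1.
None equal 1, so t has full order 63; f is primitive.

Yes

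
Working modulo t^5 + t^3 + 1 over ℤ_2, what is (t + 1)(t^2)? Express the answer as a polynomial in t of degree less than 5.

Multiply in ℤ_2[t]: (t + 1)·(t^2) = t^3 + t^2.
Reduced: t^3 + t^2.

t^3 + t^2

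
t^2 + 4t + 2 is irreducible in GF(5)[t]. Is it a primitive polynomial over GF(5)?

Yes

Write f(t) = t^2 + 4t + 2.
|GF(5^2)^×| = 5^2 − 1 = 24. Prime factorization: 24 = 2^3·3.
f is primitive ⇔ t has order 24 in GF(5)[t]/(f), i.e. t^(24/q) ≠ 1 for each prime q | 24.
t^(12) mod f = 4.
t^(8) mod f = 2t + 1.
None equal 1, so t has full order 24; f is primitive.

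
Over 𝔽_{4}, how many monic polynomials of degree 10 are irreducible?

The number of monic irreducibles of degree 10 over GF(4) is (1/10)·Σ_{d∣10} μ(10/d) 4^d.
Divisors of 10: 1, 2, 5, 10; μ(10/d) for each: 1, -1, -1, 1.
Σ = 4^1 − 4^2 − 4^5 + 4^10 = 1047540.
N = 1047540/10 = 104754.

104754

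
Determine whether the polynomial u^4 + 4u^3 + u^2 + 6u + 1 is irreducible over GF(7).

No

Write g(u) = u^4 + 4u^3 + u^2 + 6u + 1.
Check for roots in GF(7): g(0) = 1; g(1) = 6; g(2) = 2; g(3) = 0 → root; g(4) = 0 → root; g(5) = 5; g(6) = 0 → root.
g(3) = 0, so (u − 3) divides g(u); g is reducible.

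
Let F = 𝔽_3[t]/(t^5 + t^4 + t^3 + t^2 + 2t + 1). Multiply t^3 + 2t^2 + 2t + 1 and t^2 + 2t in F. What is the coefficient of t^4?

0

Multiply in 𝔽_3[t]: (t^3 + 2t^2 + 2t + 1)·(t^2 + 2t) = t^5 + t^4 + 2t^2 + 2t.
Reduce using t^5 ≡ 2t^4 + 2t^3 + 2t^2 + t + 2 (mod t^5 + t^4 + t^3 + t^2 + 2t + 1).
Reduced: 2t^3 + t^2 + 2.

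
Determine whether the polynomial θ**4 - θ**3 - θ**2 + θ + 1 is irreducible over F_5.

Write g(θ) = θ**4 - θ**3 - θ**2 + θ + 1.
Check for roots in F_5: g(0) = 1; g(1) = 1; g(2) = 2; g(3) = 4; g(4) = 1.
No roots, so no linear factors.
Degree-2 irreducible divisors: test the 10 monic irreducibles of degree 2 over GF(5).
None of them divide g (all give nonzero remainder).
No irreducible factor of degree ≤ 2 exists, so g is irreducible over GF(5).

Yes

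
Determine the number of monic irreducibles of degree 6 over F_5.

2580

By the necklace-counting formula, N_5(6) = (1/6) Σ_{d|6} μ(6/d)·5^d.
Divisors of 6: 1, 2, 3, 6; μ(6/d) for each: 1, -1, -1, 1.
Σ = 5^1 − 5^2 − 5^3 + 5^6 = 15480.
N = 15480/6 = 2580.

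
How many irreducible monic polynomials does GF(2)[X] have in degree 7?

18

Gauss's count: N_{2}(7) = (1/7) Σ_{d|7} μ(7/d)·2^d.
Divisors of 7: 1, 7; μ(7/d) for each: -1, 1.
Σ = − 2^1 + 2^7 = 126.
N = 126/7 = 18.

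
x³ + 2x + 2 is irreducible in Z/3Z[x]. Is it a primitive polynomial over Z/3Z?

No

Write f(x) = x³ + 2x + 2.
|GF(3^3)^×| = 3^3 − 1 = 26. Prime factorization: 26 = 2·13.
f is primitive ⇔ x has order 26 in GF(3)[x]/(f), i.e. x^(26/q) ≠ 1 for each prime q | 26.
x^(13) mod f = 1
x^(2) mod f = x².
Since x^(13) = 1, the order of x divides 13 < 26; not primitive.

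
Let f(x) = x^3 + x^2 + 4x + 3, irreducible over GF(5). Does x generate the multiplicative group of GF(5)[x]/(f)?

|GF(5^3)^×| = 5^3 − 1 = 124. Prime factorization: 124 = 2^2·31.
f is primitive ⇔ x has order 124 in GF(5)[x]/(f), i.e. x^(124/q) ≠ 1 for each prime q | 124.
x^(62) mod f = 4.
x^(4) mod f = 2x^2 + x + 3.
None equal 1, so x has full order 124; f is primitive.

Yes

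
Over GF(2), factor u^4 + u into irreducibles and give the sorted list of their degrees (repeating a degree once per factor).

Write f(u) = u^4 + u.
Roots in GF(2): f(0) = 0 → root; f(1) = 0 → root.
Linear factors from roots: (u), (u + 1).
Complete factorization: f(u) = (u)·(u + 1)·(u^2 + u + 1).
Factor degrees with multiplicity: 1 + 1 + 2 = 4.

1, 1, 2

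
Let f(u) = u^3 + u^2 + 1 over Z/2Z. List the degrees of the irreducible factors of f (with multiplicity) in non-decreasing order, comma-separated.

Roots in Z/2Z: f(0) = 1; f(1) = 1.
Complete factorization: f(u) = (u^3 + u^2 + 1).
Factor degrees with multiplicity: 3 = 3.

3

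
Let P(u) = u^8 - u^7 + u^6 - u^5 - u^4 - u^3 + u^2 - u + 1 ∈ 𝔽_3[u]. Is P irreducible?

Check for roots in 𝔽_3: P(0) = 1; P(1) = 2; P(2) = 1.
No roots, so no linear factors.
Monic irreducibles of degree 2 over GF(3): u^2 + 1, u^2 + u - 1, u^2 - u - 1.
u^2 + u - 1 divides P: P(u) = (u^2 + u - 1)·(u^6 + u^5 + u^4 - u^3 + u^2 - 1).

No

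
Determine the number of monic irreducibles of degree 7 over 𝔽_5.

x^(5^7) − x is the product of all monic irreducibles of degree dividing 7; Möbius inversion gives N = (1/7) Σ μ(7/d)·5^d.
Divisors of 7: 1, 7; μ(7/d) for each: -1, 1.
Σ = − 5^1 + 5^7 = 78120.
N = 78120/7 = 11160.

11160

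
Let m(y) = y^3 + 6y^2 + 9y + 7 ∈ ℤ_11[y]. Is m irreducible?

Check each element of ℤ_11 for a root: m(0)=7, m(1)=1, m(2)=2, m(3)=5, m(4)=5, m(5)=8, m(6)=9, m(7)=3, m(8)=7, m(9)=5, m(10)=3.
No roots. A degree-3 polynomial over a field with no linear factor is irreducible.

Yes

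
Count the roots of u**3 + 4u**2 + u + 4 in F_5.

Write g(u) = u**3 + 4u**2 + u + 4.
Evaluate at each of the 5 elements of F_5:
g(0) = 4; g(1) = 0 → root; g(2) = 0 → root; g(3) = 0 → root; g(4) = 1.
Roots: {1, 2, 3}.

3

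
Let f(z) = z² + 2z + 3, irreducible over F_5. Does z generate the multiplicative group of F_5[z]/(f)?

Yes

|GF(5^2)^×| = 5^2 − 1 = 24. Prime factorization: 24 = 2^3·3.
f is primitive ⇔ z has order 24 in GF(5)[z]/(f), i.e. z^(24/q) ≠ 1 for each prime q | 24.
z^(12) mod f = 4.
z^(8) mod f = 4z + 1.
None equal 1, so z has full order 24; f is primitive.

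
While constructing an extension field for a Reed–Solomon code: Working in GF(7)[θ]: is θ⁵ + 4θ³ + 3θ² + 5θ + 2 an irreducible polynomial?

Write g(θ) = θ⁵ + 4θ³ + 3θ² + 5θ + 2.
Check for roots in GF(7): g(0) = 2; g(1) = 1; g(2) = 4; g(3) = 3; g(4) = 6; g(5) = 3; g(6) = 2.
No roots, so no linear factors.
Degree-2 irreducible divisors: test the 21 monic irreducibles of degree 2 over GF(7).
None of them divide g (all give nonzero remainder).
No irreducible factor of degree ≤ 2 exists, so g is irreducible over GF(7).

Yes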